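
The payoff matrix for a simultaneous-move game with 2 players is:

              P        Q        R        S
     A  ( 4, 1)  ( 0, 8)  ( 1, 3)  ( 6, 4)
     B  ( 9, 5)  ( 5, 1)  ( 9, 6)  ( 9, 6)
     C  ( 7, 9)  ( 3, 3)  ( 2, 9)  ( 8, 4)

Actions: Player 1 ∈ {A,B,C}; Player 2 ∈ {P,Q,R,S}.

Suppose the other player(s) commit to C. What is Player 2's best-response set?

BR_2 = {P,R}

u_2(P vs C) = 9
u_2(Q vs C) = 3
u_2(R vs C) = 9
u_2(S vs C) = 4
max payoff 9 at {P,R}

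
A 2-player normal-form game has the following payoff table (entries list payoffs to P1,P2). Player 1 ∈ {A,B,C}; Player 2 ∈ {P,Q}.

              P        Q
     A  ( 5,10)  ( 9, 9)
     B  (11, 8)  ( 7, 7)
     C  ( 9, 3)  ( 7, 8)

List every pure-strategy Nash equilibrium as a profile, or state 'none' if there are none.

(A,P): not NE [P1→B gives 11>5]
(A,Q): not NE [P2→P gives 10>9]
(B,P): NE
(B,Q): not NE [P1→A gives 9>7; P2→P gives 8>7]
(C,P): not NE [P1→B gives 11>9; P2→Q gives 8>3]
(C,Q): not NE [P1→A gives 9>7]

NE set: (B,P)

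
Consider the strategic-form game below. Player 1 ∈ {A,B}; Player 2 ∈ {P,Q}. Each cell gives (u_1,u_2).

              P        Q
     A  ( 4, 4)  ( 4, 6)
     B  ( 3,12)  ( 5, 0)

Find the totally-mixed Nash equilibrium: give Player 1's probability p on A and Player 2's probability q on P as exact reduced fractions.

P1 indiff ⇒ q·4+(1-q)·4 = q·3+(1-q)·5 ⇒ q(1) = (1-q)(1) ⇒ q = 1/2
P2 indiff ⇒ p·4+(1-p)·12 = p·6+(1-p)·0 ⇒ p(-2) = (1-p)(-12) ⇒ p = 6/7

p=6/7, q=1/2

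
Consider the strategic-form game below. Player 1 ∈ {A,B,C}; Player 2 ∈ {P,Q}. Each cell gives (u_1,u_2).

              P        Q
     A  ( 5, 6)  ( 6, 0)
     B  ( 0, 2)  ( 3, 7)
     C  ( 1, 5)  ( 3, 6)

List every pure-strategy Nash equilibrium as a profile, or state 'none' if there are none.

(A,P): NE
(A,Q): not NE [P2→P gives 6>0]
(B,P): not NE [P1→A gives 5>0; P2→Q gives 7>2]
(B,Q): not NE [P1→A gives 6>3]
(C,P): not NE [P1→A gives 5>1; P2→Q gives 6>5]
(C,Q): not NE [P1→A gives 6>3]

NE set: (A,P)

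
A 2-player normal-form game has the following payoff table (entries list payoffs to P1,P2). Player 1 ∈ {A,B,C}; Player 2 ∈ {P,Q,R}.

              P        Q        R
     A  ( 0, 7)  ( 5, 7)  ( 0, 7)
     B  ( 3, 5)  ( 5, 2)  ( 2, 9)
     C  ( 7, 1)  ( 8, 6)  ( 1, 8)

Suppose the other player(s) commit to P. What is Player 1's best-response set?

u_1(A vs P) = 0
u_1(B vs P) = 3
u_1(C vs P) = 7
max payoff 7 at {C}

BR_1 = {C}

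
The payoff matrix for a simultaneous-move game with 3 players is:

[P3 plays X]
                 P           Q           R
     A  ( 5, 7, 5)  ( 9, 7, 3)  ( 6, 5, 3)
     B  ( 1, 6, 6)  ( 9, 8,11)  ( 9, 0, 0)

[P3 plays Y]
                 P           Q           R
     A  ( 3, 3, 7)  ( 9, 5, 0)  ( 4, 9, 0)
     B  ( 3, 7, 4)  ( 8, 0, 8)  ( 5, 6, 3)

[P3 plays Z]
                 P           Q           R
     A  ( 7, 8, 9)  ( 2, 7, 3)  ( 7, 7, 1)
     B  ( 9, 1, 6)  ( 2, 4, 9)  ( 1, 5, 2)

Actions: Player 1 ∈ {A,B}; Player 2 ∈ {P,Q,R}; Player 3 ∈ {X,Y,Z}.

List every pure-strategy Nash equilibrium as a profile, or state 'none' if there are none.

PSNE = {(A,Q,X), (B,Q,X)}

(A,P,X): not NE [P3→Z gives 9>5]
(A,P,Y): not NE [P2→R gives 9>3; P3→Z gives 9>7]
(A,P,Z): not NE [P1→B gives 9>7]
(A,Q,X): NE
(A,Q,Y): not NE [P2→R gives 9>5; P3→Z gives 3>0]
(A,Q,Z): not NE [P2→P gives 8>7]
(A,R,X): not NE [P1→B gives 9>6; P2→Q gives 7>5]
(A,R,Y): not NE [P1→B gives 5>4; P3→X gives 3>0]
(A,R,Z): not NE [P2→P gives 8>7; P3→X gives 3>1]
(B,P,X): not NE [P1→A gives 5>1; P2→Q gives 8>6]
(B,P,Y): not NE [P3→Z gives 6>4]
(B,P,Z): not NE [P2→R gives 5>1]
(B,Q,X): NE
(B,Q,Y): not NE [P1→A gives 9>8; P2→P gives 7>0; P3→X gives 11>8]
(B,Q,Z): not NE [P2→R gives 5>4; P3→X gives 11>9]
(B,R,X): not NE [P2→Q gives 8>0; P3→Y gives 3>0]
(B,R,Y): not NE [P2→P gives 7>6]
(B,R,Z): not NE [P1→A gives 7>1; P3→Y gives 3>2]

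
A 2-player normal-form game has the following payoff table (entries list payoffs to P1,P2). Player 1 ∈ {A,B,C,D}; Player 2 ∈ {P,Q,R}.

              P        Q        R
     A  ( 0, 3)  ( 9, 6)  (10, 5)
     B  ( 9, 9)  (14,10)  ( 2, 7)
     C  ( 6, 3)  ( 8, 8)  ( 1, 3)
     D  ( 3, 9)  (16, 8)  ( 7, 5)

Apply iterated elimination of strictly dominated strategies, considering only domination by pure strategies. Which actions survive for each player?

P1 drop C (B beats it: P:9>6 Q:14>8 R:2>1)
P2 drop R (Q beats it: A:6>5 B:10>7 D:8>5)
P1 drop A (B beats it: P:9>0 Q:14>9)
P1→{B,D} P2→{P,Q}

Survivors P1:{B,D} P2:{P,Q}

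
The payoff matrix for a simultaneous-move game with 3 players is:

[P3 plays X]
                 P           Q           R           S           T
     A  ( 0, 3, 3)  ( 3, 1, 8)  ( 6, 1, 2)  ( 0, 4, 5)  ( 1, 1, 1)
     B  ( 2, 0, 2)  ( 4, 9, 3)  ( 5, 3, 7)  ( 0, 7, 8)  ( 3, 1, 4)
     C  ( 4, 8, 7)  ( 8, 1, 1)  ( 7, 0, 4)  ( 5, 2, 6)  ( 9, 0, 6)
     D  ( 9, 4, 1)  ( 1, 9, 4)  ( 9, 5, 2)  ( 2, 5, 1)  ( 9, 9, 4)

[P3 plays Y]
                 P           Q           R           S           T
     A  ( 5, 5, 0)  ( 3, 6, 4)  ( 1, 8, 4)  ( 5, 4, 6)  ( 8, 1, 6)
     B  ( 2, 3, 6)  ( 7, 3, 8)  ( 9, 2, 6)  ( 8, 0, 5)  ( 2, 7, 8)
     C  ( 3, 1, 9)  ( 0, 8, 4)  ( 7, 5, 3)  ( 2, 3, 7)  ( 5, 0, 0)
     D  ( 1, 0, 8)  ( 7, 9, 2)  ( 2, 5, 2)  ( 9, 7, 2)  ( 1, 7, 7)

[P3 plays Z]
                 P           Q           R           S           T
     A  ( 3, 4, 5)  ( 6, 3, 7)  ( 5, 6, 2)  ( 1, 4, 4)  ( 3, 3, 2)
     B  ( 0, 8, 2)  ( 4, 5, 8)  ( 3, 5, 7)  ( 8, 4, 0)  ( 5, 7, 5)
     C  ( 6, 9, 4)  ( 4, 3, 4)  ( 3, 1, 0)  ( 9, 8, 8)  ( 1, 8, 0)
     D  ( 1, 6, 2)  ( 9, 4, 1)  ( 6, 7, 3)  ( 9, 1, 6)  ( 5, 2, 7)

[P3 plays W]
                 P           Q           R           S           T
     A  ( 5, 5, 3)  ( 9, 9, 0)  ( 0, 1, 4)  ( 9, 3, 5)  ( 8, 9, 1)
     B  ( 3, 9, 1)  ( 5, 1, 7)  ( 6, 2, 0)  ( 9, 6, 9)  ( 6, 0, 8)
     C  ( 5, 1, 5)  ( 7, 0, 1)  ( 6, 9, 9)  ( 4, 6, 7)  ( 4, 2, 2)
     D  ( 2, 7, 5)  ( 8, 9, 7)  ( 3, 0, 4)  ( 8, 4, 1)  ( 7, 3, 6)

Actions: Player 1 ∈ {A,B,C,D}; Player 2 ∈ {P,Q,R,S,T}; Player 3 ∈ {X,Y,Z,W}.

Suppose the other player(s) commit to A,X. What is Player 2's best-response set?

u_2(P vs A,X) = 3
u_2(Q vs A,X) = 1
u_2(R vs A,X) = 1
u_2(S vs A,X) = 4
u_2(T vs A,X) = 1
max payoff 4 at {S}

P2 best: {S}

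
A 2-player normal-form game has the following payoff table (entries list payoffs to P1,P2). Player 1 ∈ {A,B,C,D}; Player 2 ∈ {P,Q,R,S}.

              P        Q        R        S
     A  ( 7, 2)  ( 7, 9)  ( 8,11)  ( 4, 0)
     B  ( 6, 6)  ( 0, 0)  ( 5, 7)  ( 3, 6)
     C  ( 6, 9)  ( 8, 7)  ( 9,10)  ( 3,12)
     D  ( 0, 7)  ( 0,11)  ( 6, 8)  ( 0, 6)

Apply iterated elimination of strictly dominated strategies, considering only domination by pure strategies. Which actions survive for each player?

P1 drop B (A beats it: P:7>6 Q:7>0 R:8>5 S:4>3)
P1 drop D (A beats it: P:7>0 Q:7>0 R:8>6 S:4>0)
P2 drop P (R beats it: A:11>2 C:10>9)
P2 drop Q (R beats it: A:11>9 C:10>7)
P1→{A,C} P2→{R,S}

Survivors P1:{A,C} P2:{R,S}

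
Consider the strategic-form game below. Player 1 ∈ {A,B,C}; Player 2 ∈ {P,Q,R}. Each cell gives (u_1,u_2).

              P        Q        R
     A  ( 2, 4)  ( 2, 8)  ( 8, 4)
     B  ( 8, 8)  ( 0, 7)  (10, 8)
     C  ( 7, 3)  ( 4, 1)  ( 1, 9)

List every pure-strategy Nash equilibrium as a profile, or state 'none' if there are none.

NE set: (B,P), (B,R)

(A,P): not NE [P1→B gives 8>2; P2→Q gives 8>4]
(A,Q): not NE [P1→C gives 4>2]
(A,R): not NE [P1→B gives 10>8; P2→Q gives 8>4]
(B,P): NE
(B,Q): not NE [P1→C gives 4>0; P2→R gives 8>7]
(B,R): NE
(C,P): not NE [P1→B gives 8>7; P2→R gives 9>3]
(C,Q): not NE [P2→R gives 9>1]
(C,R): not NE [P1→B gives 10>1]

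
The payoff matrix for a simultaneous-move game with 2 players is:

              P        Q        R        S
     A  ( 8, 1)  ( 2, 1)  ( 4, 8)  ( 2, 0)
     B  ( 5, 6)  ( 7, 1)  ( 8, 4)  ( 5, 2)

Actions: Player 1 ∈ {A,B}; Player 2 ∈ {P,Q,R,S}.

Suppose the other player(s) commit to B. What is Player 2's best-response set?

u_2(P vs B) = 6
u_2(Q vs B) = 1
u_2(R vs B) = 4
u_2(S vs B) = 2
max payoff 6 at {P}

argmax u_2 = {P}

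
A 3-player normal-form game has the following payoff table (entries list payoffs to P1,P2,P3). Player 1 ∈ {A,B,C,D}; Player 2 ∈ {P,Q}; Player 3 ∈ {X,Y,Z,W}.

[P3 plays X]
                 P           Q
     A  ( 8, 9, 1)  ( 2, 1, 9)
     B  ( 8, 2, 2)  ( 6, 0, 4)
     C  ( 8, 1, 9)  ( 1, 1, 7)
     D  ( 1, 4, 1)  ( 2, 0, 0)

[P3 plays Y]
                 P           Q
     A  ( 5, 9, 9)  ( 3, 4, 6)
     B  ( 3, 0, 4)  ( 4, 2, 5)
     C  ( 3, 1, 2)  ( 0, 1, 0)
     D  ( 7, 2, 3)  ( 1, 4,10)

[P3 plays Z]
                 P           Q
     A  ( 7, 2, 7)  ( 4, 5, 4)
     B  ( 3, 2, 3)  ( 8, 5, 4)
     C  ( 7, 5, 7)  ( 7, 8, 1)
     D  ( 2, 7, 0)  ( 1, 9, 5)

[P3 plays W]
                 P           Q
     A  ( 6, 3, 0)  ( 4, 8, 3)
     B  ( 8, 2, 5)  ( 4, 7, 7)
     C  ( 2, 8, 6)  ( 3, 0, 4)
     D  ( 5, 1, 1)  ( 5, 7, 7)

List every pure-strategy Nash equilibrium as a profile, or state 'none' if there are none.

NE set: (C,P,X)

(A,P,X): not NE [P3→Y gives 9>1]
(A,P,Y): not NE [P1→D gives 7>5]
(A,P,Z): not NE [P2→Q gives 5>2; P3→Y gives 9>7]
(A,P,W): not NE [P1→B gives 8>6; P2→Q gives 8>3; P3→Y gives 9>0]
(A,Q,X): not NE [P1→B gives 6>2; P2→P gives 9>1]
(A,Q,Y): not NE [P1→B gives 4>3; P2→P gives 9>4; P3→X gives 9>6]
(A,Q,Z): not NE [P1→B gives 8>4; P3→X gives 9>4]
(A,Q,W): not NE [P1→D gives 5>4; P3→X gives 9>3]
(B,P,X): not NE [P3→W gives 5>2]
(B,P,Y): not NE [P1→D gives 7>3; P2→Q gives 2>0; P3→W gives 5>4]
(B,P,Z): not NE [P1→C gives 7>3; P2→Q gives 5>2; P3→W gives 5>3]
(B,P,W): not NE [P2→Q gives 7>2]
(B,Q,X): not NE [P2→P gives 2>0; P3→W gives 7>4]
(B,Q,Y): not NE [P3→W gives 7>5]
(B,Q,Z): not NE [P3→W gives 7>4]
(B,Q,W): not NE [P1→D gives 5>4]
(C,P,X): NE
(C,P,Y): not NE [P1→D gives 7>3; P3→X gives 9>2]
(C,P,Z): not NE [P2→Q gives 8>5; P3→X gives 9>7]
(C,P,W): not NE [P1→B gives 8>2; P3→X gives 9>6]
(C,Q,X): not NE [P1→B gives 6>1]
(C,Q,Y): not NE [P1→B gives 4>0; P3→X gives 7>0]
(C,Q,Z): not NE [P1→B gives 8>7; P3→X gives 7>1]
(C,Q,W): not NE [P1→D gives 5>3; P2→P gives 8>0; P3→X gives 7>4]
(D,P,X): not NE [P1→C gives 8>1; P3→Y gives 3>1]
(D,P,Y): not NE [P2→Q gives 4>2]
(D,P,Z): not NE [P1→C gives 7>2; P2→Q gives 9>7; P3→Y gives 3>0]
(D,P,W): not NE [P1→B gives 8>5; P2→Q gives 7>1; P3→Y gives 3>1]
(D,Q,X): not NE [P1→B gives 6>2; P2→P gives 4>0; P3→Y gives 10>0]
(D,Q,Y): not NE [P1→B gives 4>1]
(D,Q,Z): not NE [P1→B gives 8>1; P3→Y gives 10>5]
(D,Q,W): not NE [P3→Y gives 10>7]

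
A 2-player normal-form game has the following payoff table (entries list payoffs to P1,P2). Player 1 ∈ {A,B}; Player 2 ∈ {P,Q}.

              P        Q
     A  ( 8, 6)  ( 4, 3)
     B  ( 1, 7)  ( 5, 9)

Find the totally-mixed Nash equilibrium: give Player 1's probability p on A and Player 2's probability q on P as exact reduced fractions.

P1 indiff ⇒ q·8+(1-q)·4 = q·1+(1-q)·5 ⇒ q(7) = (1-q)(1) ⇒ q = 1/8
P2 indiff ⇒ p·6+(1-p)·7 = p·3+(1-p)·9 ⇒ p(3) = (1-p)(2) ⇒ p = 2/5

P1 mixes 2/5 on A; P2 mixes 1/8 on P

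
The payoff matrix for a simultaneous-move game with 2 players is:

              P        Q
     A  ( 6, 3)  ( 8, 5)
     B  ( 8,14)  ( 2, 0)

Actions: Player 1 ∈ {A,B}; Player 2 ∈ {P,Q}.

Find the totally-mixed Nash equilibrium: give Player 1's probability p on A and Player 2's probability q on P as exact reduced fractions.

P1 indiff ⇒ q·6+(1-q)·8 = q·8+(1-q)·2 ⇒ q(-2) = (1-q)(-6) ⇒ q = 3/4
P2 indiff ⇒ p·3+(1-p)·14 = p·5+(1-p)·0 ⇒ p(-2) = (1-p)(-14) ⇒ p = 7/8

(p,q) = (7/8, 3/4)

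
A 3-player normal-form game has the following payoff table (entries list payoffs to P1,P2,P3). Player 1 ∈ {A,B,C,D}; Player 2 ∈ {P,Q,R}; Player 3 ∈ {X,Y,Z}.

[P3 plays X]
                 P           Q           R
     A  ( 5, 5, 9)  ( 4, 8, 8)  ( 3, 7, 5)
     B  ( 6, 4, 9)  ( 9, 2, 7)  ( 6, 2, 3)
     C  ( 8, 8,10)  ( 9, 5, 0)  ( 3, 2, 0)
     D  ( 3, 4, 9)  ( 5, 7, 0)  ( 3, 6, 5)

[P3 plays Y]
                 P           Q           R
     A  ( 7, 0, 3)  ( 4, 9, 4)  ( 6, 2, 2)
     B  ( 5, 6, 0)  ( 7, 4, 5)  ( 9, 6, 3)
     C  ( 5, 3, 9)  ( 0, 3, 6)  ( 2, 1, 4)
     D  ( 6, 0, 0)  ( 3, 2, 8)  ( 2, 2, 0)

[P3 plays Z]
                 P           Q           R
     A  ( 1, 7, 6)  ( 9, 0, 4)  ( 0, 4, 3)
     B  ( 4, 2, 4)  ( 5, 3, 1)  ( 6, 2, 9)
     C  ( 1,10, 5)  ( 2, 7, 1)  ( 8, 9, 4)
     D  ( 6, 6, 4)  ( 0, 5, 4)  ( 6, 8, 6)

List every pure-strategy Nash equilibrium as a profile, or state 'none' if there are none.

(A,P,X): not NE [P1→C gives 8>5; P2→Q gives 8>5]
(A,P,Y): not NE [P2→Q gives 9>0; P3→X gives 9>3]
(A,P,Z): not NE [P1→D gives 6>1; P3→X gives 9>6]
(A,Q,X): not NE [P1→C gives 9>4]
(A,Q,Y): not NE [P1→B gives 7>4; P3→X gives 8>4]
(A,Q,Z): not NE [P2→P gives 7>0; P3→X gives 8>4]
(A,R,X): not NE [P1→B gives 6>3; P2→Q gives 8>7]
(A,R,Y): not NE [P1→B gives 9>6; P2→Q gives 9>2; P3→X gives 5>2]
(A,R,Z): not NE [P1→C gives 8>0; P2→P gives 7>4; P3→X gives 5>3]
(B,P,X): not NE [P1→C gives 8>6]
(B,P,Y): not NE [P1→A gives 7>5; P3→X gives 9>0]
(B,P,Z): not NE [P1→D gives 6>4; P2→Q gives 3>2; P3→X gives 9>4]
(B,Q,X): not NE [P2→P gives 4>2]
(B,Q,Y): not NE [P2→R gives 6>4; P3→X gives 7>5]
(B,Q,Z): not NE [P1→A gives 9>5; P3→X gives 7>1]
(B,R,X): not NE [P2→P gives 4>2; P3→Z gives 9>3]
(B,R,Y): not NE [P3→Z gives 9>3]
(B,R,Z): not NE [P1→C gives 8>6; P2→Q gives 3>2]
(C,P,X): NE
(C,P,Y): not NE [P1→A gives 7>5; P3→X gives 10>9]
(C,P,Z): not NE [P1→D gives 6>1; P3→X gives 10>5]
(C,Q,X): not NE [P2→P gives 8>5; P3→Y gives 6>0]
(C,Q,Y): not NE [P1→B gives 7>0]
(C,Q,Z): not NE [P1→A gives 9>2; P2→P gives 10>7; P3→Y gives 6>1]
(C,R,X): not NE [P1→B gives 6>3; P2→P gives 8>2; P3→Z gives 4>0]
(C,R,Y): not NE [P1→B gives 9>2; P2→Q gives 3>1]
(C,R,Z): not NE [P2→P gives 10>9]
(D,P,X): not NE [P1→C gives 8>3; P2→Q gives 7>4]
(D,P,Y): not NE [P1→A gives 7>6; P2→R gives 2>0; P3→X gives 9>0]
(D,P,Z): not NE [P2→R gives 8>6; P3→X gives 9>4]
(D,Q,X): not NE [P1→C gives 9>5; P3→Y gives 8>0]
(D,Q,Y): not NE [P1→B gives 7>3]
(D,Q,Z): not NE [P1→A gives 9>0; P2→R gives 8>5; P3→Y gives 8>4]
(D,R,X): not NE [P1→B gives 6>3; P2→Q gives 7>6; P3→Z gives 6>5]
(D,R,Y): not NE [P1→B gives 9>2; P3→Z gives 6>0]
(D,R,Z): not NE [P1→C gives 8>6]

Nash profiles: (C,P,X)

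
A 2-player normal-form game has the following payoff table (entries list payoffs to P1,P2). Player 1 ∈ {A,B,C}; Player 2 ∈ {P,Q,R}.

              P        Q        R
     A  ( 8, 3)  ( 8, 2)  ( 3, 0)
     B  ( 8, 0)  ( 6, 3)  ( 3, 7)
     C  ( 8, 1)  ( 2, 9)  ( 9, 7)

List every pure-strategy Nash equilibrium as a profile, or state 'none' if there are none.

PSNE = {(A,P)}

(A,P): NE
(A,Q): not NE [P2→P gives 3>2]
(A,R): not NE [P1→C gives 9>3; P2→P gives 3>0]
(B,P): not NE [P2→R gives 7>0]
(B,Q): not NE [P1→A gives 8>6; P2→R gives 7>3]
(B,R): not NE [P1→C gives 9>3]
(C,P): not NE [P2→Q gives 9>1]
(C,Q): not NE [P1→A gives 8>2]
(C,R): not NE [P2→Q gives 9>7]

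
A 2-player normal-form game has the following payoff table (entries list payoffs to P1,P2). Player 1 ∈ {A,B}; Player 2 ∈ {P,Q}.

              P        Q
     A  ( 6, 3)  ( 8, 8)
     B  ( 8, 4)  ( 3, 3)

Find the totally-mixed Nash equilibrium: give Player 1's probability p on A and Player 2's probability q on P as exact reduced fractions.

P1 mixes 1/6 on A; P2 mixes 5/7 on P

P1 indiff ⇒ q·6+(1-q)·8 = q·8+(1-q)·3 ⇒ q(-2) = (1-q)(-5) ⇒ q = 5/7
P2 indiff ⇒ p·3+(1-p)·4 = p·8+(1-p)·3 ⇒ p(-5) = (1-p)(-1) ⇒ p = 1/6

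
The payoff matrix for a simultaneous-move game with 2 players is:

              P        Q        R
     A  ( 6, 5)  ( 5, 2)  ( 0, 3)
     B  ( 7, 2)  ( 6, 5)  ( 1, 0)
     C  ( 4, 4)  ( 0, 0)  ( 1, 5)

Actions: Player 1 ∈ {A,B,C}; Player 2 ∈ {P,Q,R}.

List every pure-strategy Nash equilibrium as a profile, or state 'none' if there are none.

(A,P): not NE [P1→B gives 7>6]
(A,Q): not NE [P1→B gives 6>5; P2→P gives 5>2]
(A,R): not NE [P1→C gives 1>0; P2→P gives 5>3]
(B,P): not NE [P2→Q gives 5>2]
(B,Q): NE
(B,R): not NE [P2→Q gives 5>0]
(C,P): not NE [P1→B gives 7>4; P2→R gives 5>4]
(C,Q): not NE [P1→B gives 6>0; P2→R gives 5>0]
(C,R): NE

Nash profiles: (B,Q), (C,R)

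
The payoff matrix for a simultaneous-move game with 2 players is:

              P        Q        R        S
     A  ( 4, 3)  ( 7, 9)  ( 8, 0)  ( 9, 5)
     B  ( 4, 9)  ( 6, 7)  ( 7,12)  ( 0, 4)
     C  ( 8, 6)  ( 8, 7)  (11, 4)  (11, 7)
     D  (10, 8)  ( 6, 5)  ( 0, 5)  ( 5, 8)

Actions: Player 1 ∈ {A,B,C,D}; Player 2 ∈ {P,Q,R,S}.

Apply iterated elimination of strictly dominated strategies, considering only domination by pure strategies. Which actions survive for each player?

P1 drop A (C beats it: P:8>4 Q:8>7 R:11>8 S:11>9)
P1 drop B (C beats it: P:8>4 Q:8>6 R:11>7 S:11>0)
P2 drop R (P beats it: C:6>4 D:8>5)
P1→{C,D} P2→{P,Q,S}

Remaining: P1:{C,D} P2:{P,Q,S}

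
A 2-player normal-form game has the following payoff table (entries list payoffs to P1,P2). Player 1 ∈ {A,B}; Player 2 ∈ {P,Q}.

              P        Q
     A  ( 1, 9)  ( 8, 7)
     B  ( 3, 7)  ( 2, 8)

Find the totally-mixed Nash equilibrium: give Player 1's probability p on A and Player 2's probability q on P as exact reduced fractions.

P1 indiff ⇒ q·1+(1-q)·8 = q·3+(1-q)·2 ⇒ q(-2) = (1-q)(-6) ⇒ q = 3/4
P2 indiff ⇒ p·9+(1-p)·7 = p·7+(1-p)·8 ⇒ p(2) = (1-p)(1) ⇒ p = 1/3

p=1/3, q=3/4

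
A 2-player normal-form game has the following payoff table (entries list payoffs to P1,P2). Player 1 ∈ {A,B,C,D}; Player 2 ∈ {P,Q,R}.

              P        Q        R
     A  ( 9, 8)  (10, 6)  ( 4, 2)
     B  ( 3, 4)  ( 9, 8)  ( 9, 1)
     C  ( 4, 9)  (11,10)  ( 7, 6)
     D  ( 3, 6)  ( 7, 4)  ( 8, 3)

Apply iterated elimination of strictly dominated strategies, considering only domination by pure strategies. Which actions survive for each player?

Remaining: P1:{A,C} P2:{P,Q}

P2 drop R (P beats it: A:8>2 B:4>1 C:9>6 D:6>3)
P1 drop B (A beats it: P:9>3 Q:10>9)
P1 drop D (A beats it: P:9>3 Q:10>7)
P1→{A,C} P2→{P,Q}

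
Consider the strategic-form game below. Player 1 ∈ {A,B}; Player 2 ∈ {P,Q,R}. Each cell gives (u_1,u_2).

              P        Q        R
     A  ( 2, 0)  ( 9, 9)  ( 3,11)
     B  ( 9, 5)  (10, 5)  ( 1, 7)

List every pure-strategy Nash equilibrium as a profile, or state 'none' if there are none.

(A,P): not NE [P1→B gives 9>2; P2→R gives 11>0]
(A,Q): not NE [P1→B gives 10>9; P2→R gives 11>9]
(A,R): NE
(B,P): not NE [P2→R gives 7>5]
(B,Q): not NE [P2→R gives 7>5]
(B,R): not NE [P1→A gives 3>1]

PSNE = {(A,R)}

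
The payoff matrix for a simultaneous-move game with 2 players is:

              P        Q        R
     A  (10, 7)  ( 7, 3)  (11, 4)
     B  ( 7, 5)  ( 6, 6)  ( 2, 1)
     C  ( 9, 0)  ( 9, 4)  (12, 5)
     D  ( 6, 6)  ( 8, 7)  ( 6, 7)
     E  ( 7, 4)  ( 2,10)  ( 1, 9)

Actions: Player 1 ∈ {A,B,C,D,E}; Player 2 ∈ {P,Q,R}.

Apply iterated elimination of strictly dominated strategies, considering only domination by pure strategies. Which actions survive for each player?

P1 drop B (A beats it: P:10>7 Q:7>6 R:11>2)
P1 drop D (C beats it: P:9>6 Q:9>8 R:12>6)
P1 drop E (A beats it: P:10>7 Q:7>2 R:11>1)
P2 drop Q (R beats it: A:4>3 C:5>4)
P1→{A,C} P2→{P,R}

Remaining: P1:{A,C} P2:{P,R}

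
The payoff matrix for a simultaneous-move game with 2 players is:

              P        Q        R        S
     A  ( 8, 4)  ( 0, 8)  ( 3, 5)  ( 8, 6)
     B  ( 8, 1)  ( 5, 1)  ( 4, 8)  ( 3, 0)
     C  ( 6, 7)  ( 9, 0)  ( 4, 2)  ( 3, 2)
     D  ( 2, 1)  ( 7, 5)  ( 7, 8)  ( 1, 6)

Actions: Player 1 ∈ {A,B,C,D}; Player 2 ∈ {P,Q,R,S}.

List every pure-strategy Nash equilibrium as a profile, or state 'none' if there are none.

(A,P): not NE [P2→Q gives 8>4]
(A,Q): not NE [P1→C gives 9>0]
(A,R): not NE [P1→D gives 7>3; P2→Q gives 8>5]
(A,S): not NE [P2→Q gives 8>6]
(B,P): not NE [P2→R gives 8>1]
(B,Q): not NE [P1→C gives 9>5; P2→R gives 8>1]
(B,R): not NE [P1→D gives 7>4]
(B,S): not NE [P1→A gives 8>3; P2→R gives 8>0]
(C,P): not NE [P1→B gives 8>6]
(C,Q): not NE [P2→P gives 7>0]
(C,R): not NE [P1→D gives 7>4; P2→P gives 7>2]
(C,S): not NE [P1→A gives 8>3; P2→P gives 7>2]
(D,P): not NE [P1→B gives 8>2; P2→R gives 8>1]
(D,Q): not NE [P1→C gives 9>7; P2→R gives 8>5]
(D,R): NE
(D,S): not NE [P1→A gives 8>1; P2→R gives 8>6]

PSNE = {(D,R)}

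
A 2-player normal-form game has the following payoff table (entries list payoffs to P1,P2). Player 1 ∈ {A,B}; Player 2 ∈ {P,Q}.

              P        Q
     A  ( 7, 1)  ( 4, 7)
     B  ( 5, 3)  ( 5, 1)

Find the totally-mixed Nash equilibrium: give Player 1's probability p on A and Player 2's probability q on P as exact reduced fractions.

(p,q) = (1/4, 1/3)

P1 indiff ⇒ q·7+(1-q)·4 = q·5+(1-q)·5 ⇒ q(2) = (1-q)(1) ⇒ q = 1/3
P2 indiff ⇒ p·1+(1-p)·3 = p·7+(1-p)·1 ⇒ p(-6) = (1-p)(-2) ⇒ p = 1/4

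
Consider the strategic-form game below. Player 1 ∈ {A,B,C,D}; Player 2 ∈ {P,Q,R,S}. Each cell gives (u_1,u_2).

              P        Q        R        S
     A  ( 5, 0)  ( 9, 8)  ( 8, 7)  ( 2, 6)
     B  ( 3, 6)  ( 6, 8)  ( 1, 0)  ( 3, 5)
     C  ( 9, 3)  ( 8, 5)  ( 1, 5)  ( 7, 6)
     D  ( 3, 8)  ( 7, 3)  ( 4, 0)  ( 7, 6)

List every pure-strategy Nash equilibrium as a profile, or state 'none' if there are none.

NE set: (A,Q), (C,S)

(A,P): not NE [P1→C gives 9>5; P2→Q gives 8>0]
(A,Q): NE
(A,R): not NE [P2→Q gives 8>7]
(A,S): not NE [P1→D gives 7>2; P2→Q gives 8>6]
(B,P): not NE [P1→C gives 9>3; P2→Q gives 8>6]
(B,Q): not NE [P1→A gives 9>6]
(B,R): not NE [P1→A gives 8>1; P2→Q gives 8>0]
(B,S): not NE [P1→D gives 7>3; P2→Q gives 8>5]
(C,P): not NE [P2→S gives 6>3]
(C,Q): not NE [P1→A gives 9>8; P2→S gives 6>5]
(C,R): not NE [P1→A gives 8>1; P2→S gives 6>5]
(C,S): NE
(D,P): not NE [P1→C gives 9>3]
(D,Q): not NE [P1→A gives 9>7; P2→P gives 8>3]
(D,R): not NE [P1→A gives 8>4; P2→P gives 8>0]
(D,S): not NE [P2→P gives 8>6]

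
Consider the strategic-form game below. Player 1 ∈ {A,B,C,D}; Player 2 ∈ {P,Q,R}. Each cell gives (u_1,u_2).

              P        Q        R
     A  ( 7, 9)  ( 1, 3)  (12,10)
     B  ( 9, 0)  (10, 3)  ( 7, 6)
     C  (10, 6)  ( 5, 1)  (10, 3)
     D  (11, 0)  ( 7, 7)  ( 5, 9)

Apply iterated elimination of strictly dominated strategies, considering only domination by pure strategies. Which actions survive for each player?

P2 drop Q (R beats it: A:10>3 B:6>3 C:3>1 D:9>7)
P1 drop B (C beats it: P:10>9 R:10>7)
P1→{A,C,D} P2→{P,R}

IESDS → P1:{A,C,D} P2:{P,R}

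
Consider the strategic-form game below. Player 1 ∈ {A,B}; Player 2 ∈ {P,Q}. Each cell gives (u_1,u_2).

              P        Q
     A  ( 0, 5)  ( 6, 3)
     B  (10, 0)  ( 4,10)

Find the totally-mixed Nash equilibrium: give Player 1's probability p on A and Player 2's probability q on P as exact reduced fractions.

P1 indiff ⇒ q·0+(1-q)·6 = q·10+(1-q)·4 ⇒ q(-10) = (1-q)(-2) ⇒ q = 1/6
P2 indiff ⇒ p·5+(1-p)·0 = p·3+(1-p)·10 ⇒ p(2) = (1-p)(10) ⇒ p = 5/6

P1 mixes 5/6 on A; P2 mixes 1/6 on P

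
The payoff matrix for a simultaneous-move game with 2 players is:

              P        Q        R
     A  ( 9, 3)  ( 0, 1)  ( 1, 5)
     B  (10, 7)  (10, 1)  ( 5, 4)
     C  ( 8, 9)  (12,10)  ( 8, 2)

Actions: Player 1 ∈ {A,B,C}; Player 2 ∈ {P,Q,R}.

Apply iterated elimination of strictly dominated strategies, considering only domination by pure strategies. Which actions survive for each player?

Survivors P1:{B,C} P2:{P,Q}

P1 drop A (B beats it: P:10>9 Q:10>0 R:5>1)
P2 drop R (P beats it: B:7>4 C:9>2)
P1→{B,C} P2→{P,Q}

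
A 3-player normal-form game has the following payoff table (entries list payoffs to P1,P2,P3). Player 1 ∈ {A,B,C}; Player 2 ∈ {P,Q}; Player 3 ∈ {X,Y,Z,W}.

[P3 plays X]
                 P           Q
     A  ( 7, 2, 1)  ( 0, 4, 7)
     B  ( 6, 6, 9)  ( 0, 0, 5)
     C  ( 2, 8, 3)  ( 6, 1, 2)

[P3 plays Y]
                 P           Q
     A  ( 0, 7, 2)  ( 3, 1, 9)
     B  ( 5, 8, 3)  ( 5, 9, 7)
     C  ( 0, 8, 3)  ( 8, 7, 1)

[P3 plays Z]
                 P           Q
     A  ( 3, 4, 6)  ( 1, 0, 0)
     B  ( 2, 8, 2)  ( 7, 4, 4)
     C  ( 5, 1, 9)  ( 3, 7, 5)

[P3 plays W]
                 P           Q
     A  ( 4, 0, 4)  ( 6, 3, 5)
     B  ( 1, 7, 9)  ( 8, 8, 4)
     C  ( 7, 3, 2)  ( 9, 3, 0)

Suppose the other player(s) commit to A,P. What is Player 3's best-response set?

u_3(X vs A,P) = 1
u_3(Y vs A,P) = 2
u_3(Z vs A,P) = 6
u_3(W vs A,P) = 4
max payoff 6 at {Z}

P3 best: {Z}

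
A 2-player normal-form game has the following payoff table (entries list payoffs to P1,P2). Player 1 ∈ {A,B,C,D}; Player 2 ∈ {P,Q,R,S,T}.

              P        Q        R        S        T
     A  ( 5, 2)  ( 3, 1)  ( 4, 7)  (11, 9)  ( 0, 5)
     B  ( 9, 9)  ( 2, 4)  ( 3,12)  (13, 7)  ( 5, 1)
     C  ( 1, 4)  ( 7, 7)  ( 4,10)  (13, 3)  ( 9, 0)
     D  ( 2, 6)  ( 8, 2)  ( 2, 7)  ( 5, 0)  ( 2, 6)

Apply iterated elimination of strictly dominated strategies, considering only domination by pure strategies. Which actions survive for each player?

P2 drop P (R beats it: A:7>2 B:12>9 C:10>4 D:7>6)
P2 drop Q (R beats it: A:7>1 B:12>4 C:10>7 D:7>2)
P1 drop D (B beats it: R:3>2 S:13>5 T:5>2)
P2 drop T (R beats it: A:7>5 B:12>1 C:10>0)
P1→{A,B,C} P2→{R,S}

Survivors P1:{A,B,C} P2:{R,S}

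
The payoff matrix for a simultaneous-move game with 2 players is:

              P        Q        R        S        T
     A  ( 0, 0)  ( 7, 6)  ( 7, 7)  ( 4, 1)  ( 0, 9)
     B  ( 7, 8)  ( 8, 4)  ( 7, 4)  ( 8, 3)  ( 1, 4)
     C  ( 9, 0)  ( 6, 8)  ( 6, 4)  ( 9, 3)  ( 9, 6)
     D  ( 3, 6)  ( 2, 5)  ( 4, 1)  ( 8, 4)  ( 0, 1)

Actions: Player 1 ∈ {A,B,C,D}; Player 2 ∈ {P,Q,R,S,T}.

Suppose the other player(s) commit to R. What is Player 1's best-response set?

u_1(A vs R) = 7
u_1(B vs R) = 7
u_1(C vs R) = 6
u_1(D vs R) = 4
max payoff 7 at {A,B}

BR_1 = {A,B}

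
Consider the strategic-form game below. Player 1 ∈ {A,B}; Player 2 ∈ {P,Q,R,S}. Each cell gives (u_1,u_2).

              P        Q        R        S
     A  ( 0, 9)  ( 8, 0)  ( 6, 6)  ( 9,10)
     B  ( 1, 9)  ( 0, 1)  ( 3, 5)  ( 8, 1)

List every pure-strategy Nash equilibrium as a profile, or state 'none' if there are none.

(A,P): not NE [P1→B gives 1>0; P2→S gives 10>9]
(A,Q): not NE [P2→S gives 10>0]
(A,R): not NE [P2→S gives 10>6]
(A,S): NE
(B,P): NE
(B,Q): not NE [P1→A gives 8>0; P2→P gives 9>1]
(B,R): not NE [P1→A gives 6>3; P2→P gives 9>5]
(B,S): not NE [P1→A gives 9>8; P2→P gives 9>1]

NE set: (A,S), (B,P)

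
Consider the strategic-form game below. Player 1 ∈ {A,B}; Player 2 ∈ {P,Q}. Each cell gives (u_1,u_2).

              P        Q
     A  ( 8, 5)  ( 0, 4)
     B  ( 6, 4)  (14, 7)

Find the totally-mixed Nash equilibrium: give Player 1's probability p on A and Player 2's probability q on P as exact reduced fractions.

P1 indiff ⇒ q·8+(1-q)·0 = q·6+(1-q)·14 ⇒ q(2) = (1-q)(14) ⇒ q = 7/8
P2 indiff ⇒ p·5+(1-p)·4 = p·4+(1-p)·7 ⇒ p(1) = (1-p)(3) ⇒ p = 3/4

P1 mixes 3/4 on A; P2 mixes 7/8 on P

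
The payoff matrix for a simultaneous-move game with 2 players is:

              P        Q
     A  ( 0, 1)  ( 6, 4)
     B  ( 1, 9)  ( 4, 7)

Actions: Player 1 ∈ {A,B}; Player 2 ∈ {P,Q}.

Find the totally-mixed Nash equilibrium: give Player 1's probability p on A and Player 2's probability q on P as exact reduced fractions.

(p,q) = (2/5, 2/3)

P1 indiff ⇒ q·0+(1-q)·6 = q·1+(1-q)·4 ⇒ q(-1) = (1-q)(-2) ⇒ q = 2/3
P2 indiff ⇒ p·1+(1-p)·9 = p·4+(1-p)·7 ⇒ p(-3) = (1-p)(-2) ⇒ p = 2/5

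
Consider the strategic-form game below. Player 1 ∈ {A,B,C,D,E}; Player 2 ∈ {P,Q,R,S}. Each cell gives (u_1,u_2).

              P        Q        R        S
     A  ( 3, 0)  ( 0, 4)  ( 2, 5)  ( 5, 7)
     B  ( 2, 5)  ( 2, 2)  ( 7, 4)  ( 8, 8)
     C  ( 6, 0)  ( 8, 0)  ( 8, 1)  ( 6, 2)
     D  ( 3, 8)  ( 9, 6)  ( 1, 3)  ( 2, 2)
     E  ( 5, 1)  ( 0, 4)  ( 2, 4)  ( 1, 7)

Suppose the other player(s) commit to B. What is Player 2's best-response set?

P2 best: {S}

u_2(P vs B) = 5
u_2(Q vs B) = 2
u_2(R vs B) = 4
u_2(S vs B) = 8
max payoff 8 at {S}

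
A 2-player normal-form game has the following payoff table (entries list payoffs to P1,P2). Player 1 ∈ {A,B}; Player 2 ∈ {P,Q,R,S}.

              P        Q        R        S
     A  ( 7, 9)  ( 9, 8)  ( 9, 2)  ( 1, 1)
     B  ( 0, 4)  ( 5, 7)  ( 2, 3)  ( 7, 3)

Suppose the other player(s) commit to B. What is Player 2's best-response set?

P2 best: {Q}

u_2(P vs B) = 4
u_2(Q vs B) = 7
u_2(R vs B) = 3
u_2(S vs B) = 3
max payoff 7 at {Q}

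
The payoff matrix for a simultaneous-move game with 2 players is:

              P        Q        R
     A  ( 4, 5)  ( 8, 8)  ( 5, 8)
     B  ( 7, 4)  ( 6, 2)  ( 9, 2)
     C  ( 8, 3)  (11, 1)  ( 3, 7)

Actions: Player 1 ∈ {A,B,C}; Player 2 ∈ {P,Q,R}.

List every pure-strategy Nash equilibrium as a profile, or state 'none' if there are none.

(A,P): not NE [P1→C gives 8>4; P2→R gives 8>5]
(A,Q): not NE [P1→C gives 11>8]
(A,R): not NE [P1→B gives 9>5]
(B,P): not NE [P1→C gives 8>7]
(B,Q): not NE [P1→C gives 11>6; P2→P gives 4>2]
(B,R): not NE [P2→P gives 4>2]
(C,P): not NE [P2→R gives 7>3]
(C,Q): not NE [P2→R gives 7>1]
(C,R): not NE [P1→B gives 9>3]

PSNE: ∅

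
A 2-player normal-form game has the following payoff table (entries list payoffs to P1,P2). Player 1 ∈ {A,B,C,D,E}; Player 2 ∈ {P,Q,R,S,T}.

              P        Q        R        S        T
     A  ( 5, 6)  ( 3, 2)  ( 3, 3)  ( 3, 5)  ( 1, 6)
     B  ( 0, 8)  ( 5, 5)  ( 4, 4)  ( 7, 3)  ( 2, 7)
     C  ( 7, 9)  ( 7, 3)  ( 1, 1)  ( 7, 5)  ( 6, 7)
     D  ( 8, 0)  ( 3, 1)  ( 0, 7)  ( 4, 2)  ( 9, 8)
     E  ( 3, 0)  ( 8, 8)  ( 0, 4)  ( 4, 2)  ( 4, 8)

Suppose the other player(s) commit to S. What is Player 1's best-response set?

P1 best: {B,C}

u_1(A vs S) = 3
u_1(B vs S) = 7
u_1(C vs S) = 7
u_1(D vs S) = 4
u_1(E vs S) = 4
max payoff 7 at {B,C}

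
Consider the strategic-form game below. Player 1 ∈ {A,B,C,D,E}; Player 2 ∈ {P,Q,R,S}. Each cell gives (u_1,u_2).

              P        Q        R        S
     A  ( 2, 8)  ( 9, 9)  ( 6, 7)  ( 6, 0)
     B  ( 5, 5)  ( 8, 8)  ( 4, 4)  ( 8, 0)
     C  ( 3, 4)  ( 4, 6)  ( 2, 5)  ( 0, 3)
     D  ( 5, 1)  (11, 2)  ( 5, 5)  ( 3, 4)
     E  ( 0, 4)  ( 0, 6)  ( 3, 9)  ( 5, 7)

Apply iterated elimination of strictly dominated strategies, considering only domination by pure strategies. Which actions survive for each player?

P1 drop C (B beats it: P:5>3 Q:8>4 R:4>2 S:8>0)
P1 drop E (A beats it: P:2>0 Q:9>0 R:6>3 S:6>5)
P2 drop P (Q beats it: A:9>8 B:8>5 D:2>1)
P2 drop S (R beats it: A:7>0 B:4>0 D:5>4)
P1 drop B (A beats it: Q:9>8 R:6>4)
P1→{A,D} P2→{Q,R}

Remaining: P1:{A,D} P2:{Q,R}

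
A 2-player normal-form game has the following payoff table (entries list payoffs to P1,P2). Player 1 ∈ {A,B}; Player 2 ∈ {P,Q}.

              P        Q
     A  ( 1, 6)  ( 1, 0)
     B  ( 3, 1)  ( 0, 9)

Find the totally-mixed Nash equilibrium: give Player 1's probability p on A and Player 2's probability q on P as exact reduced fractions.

P1 indiff ⇒ q·1+(1-q)·1 = q·3+(1-q)·0 ⇒ q(-2) = (1-q)(-1) ⇒ q = 1/3
P2 indiff ⇒ p·6+(1-p)·1 = p·0+(1-p)·9 ⇒ p(6) = (1-p)(8) ⇒ p = 4/7

P1 mixes 4/7 on A; P2 mixes 1/3 on P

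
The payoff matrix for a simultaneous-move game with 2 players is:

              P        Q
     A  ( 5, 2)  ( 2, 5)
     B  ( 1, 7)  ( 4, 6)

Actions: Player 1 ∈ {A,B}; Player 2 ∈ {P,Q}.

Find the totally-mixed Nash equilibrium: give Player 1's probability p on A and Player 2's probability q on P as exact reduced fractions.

P1 mixes 1/4 on A; P2 mixes 1/3 on P

P1 indiff ⇒ q·5+(1-q)·2 = q·1+(1-q)·4 ⇒ q(4) = (1-q)(2) ⇒ q = 1/3
P2 indiff ⇒ p·2+(1-p)·7 = p·5+(1-p)·6 ⇒ p(-3) = (1-p)(-1) ⇒ p = 1/4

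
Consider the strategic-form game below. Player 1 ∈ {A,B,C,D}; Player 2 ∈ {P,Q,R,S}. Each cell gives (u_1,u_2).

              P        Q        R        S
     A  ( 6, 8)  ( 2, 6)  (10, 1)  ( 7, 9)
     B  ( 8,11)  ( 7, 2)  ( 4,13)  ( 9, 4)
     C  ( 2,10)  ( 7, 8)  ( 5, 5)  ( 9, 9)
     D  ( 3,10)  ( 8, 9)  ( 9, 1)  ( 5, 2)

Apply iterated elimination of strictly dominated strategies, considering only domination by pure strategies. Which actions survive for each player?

IESDS → P1:{A,B,C} P2:{P,R,S}

P2 drop Q (P beats it: A:8>6 B:11>2 C:10>8 D:10>9)
P1 drop D (A beats it: P:6>3 R:10>9 S:7>5)
P1→{A,B,C} P2→{P,R,S}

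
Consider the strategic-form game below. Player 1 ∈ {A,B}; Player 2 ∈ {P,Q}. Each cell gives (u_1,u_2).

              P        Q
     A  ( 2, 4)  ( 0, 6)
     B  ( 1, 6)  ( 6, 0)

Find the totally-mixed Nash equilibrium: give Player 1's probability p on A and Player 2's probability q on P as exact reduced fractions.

p=3/4, q=6/7

P1 indiff ⇒ q·2+(1-q)·0 = q·1+(1-q)·6 ⇒ q(1) = (1-q)(6) ⇒ q = 6/7
P2 indiff ⇒ p·4+(1-p)·6 = p·6+(1-p)·0 ⇒ p(-2) = (1-p)(-6) ⇒ p = 3/4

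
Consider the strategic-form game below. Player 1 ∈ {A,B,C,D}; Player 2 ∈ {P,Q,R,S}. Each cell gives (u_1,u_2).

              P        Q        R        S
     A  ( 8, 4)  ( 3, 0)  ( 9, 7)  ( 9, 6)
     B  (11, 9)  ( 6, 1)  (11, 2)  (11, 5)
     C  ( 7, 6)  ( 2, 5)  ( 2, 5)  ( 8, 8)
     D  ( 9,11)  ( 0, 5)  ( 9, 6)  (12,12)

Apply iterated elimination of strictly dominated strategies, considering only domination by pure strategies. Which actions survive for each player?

IESDS → P1:{B,D} P2:{P,S}

P1 drop A (B beats it: P:11>8 Q:6>3 R:11>9 S:11>9)
P1 drop C (B beats it: P:11>7 Q:6>2 R:11>2 S:11>8)
P2 drop Q (P beats it: B:9>1 D:11>5)
P2 drop R (P beats it: B:9>2 D:11>6)
P1→{B,D} P2→{P,S}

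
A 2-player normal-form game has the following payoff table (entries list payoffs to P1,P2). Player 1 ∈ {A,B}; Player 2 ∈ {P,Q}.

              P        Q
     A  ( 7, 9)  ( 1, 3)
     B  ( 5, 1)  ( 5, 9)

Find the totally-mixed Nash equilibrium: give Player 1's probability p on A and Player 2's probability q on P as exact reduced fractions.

P1 indiff ⇒ q·7+(1-q)·1 = q·5+(1-q)·5 ⇒ q(2) = (1-q)(4) ⇒ q = 2/3
P2 indiff ⇒ p·9+(1-p)·1 = p·3+(1-p)·9 ⇒ p(6) = (1-p)(8) ⇒ p = 4/7

P1 mixes 4/7 on A; P2 mixes 2/3 on P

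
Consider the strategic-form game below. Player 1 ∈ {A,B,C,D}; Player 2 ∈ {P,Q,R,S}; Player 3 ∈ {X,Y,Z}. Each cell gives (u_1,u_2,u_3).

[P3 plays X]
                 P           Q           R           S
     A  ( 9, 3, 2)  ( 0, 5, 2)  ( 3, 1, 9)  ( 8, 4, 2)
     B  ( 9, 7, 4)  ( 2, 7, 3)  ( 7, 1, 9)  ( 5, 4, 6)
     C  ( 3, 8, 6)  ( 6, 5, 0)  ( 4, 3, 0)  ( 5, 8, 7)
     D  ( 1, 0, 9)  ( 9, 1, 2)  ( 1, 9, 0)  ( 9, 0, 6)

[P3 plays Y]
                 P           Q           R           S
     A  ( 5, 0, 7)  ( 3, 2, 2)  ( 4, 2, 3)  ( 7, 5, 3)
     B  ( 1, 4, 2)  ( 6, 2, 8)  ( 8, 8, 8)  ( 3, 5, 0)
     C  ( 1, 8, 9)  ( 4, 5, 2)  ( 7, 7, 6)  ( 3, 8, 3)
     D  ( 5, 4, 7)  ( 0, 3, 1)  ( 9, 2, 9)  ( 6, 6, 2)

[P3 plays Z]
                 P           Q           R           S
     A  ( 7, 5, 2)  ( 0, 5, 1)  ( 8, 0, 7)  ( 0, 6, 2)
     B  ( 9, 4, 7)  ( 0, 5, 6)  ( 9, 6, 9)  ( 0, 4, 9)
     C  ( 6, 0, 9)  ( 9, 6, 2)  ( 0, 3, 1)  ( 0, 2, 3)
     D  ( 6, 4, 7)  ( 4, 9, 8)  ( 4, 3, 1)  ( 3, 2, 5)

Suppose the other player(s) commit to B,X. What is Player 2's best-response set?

u_2(P vs B,X) = 7
u_2(Q vs B,X) = 7
u_2(R vs B,X) = 1
u_2(S vs B,X) = 4
max payoff 7 at {P,Q}

BR_2 = {P,Q}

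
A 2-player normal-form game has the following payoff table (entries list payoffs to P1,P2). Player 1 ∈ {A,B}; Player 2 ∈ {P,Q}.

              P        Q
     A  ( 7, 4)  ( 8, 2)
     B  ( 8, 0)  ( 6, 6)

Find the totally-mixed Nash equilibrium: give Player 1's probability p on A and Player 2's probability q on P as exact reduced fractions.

(p,q) = (3/4, 2/3)

P1 indiff ⇒ q·7+(1-q)·8 = q·8+(1-q)·6 ⇒ q(-1) = (1-q)(-2) ⇒ q = 2/3
P2 indiff ⇒ p·4+(1-p)·0 = p·2+(1-p)·6 ⇒ p(2) = (1-p)(6) ⇒ p = 3/4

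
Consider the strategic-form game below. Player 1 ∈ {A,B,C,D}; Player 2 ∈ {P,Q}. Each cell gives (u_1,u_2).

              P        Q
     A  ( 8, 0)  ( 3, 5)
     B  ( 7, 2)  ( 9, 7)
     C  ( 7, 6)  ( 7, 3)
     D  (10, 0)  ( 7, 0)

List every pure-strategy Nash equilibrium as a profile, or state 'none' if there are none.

Nash profiles: (B,Q), (D,P)

(A,P): not NE [P1→D gives 10>8; P2→Q gives 5>0]
(A,Q): not NE [P1→B gives 9>3]
(B,P): not NE [P1→D gives 10>7; P2→Q gives 7>2]
(B,Q): NE
(C,P): not NE [P1→D gives 10>7]
(C,Q): not NE [P1→B gives 9>7; P2→P gives 6>3]
(D,P): NE
(D,Q): not NE [P1→B gives 9>7]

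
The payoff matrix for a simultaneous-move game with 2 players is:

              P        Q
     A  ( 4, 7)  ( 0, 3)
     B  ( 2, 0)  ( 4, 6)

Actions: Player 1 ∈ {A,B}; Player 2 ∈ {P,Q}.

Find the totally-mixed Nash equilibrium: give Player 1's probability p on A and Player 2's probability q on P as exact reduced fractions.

P1 indiff ⇒ q·4+(1-q)·0 = q·2+(1-q)·4 ⇒ q(2) = (1-q)(4) ⇒ q = 2/3
P2 indiff ⇒ p·7+(1-p)·0 = p·3+(1-p)·6 ⇒ p(4) = (1-p)(6) ⇒ p = 3/5

(p,q) = (3/5, 2/3)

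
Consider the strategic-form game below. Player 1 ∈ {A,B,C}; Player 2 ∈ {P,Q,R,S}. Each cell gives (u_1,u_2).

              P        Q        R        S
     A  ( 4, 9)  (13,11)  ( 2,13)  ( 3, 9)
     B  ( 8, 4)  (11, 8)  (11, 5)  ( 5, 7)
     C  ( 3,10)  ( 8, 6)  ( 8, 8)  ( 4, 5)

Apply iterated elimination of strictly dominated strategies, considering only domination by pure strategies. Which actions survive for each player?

P1 drop C (B beats it: P:8>3 Q:11>8 R:11>8 S:5>4)
P2 drop P (Q beats it: A:11>9 B:8>4)
P2 drop S (Q beats it: A:11>9 B:8>7)
P1→{A,B} P2→{Q,R}

Survivors P1:{A,B} P2:{Q,R}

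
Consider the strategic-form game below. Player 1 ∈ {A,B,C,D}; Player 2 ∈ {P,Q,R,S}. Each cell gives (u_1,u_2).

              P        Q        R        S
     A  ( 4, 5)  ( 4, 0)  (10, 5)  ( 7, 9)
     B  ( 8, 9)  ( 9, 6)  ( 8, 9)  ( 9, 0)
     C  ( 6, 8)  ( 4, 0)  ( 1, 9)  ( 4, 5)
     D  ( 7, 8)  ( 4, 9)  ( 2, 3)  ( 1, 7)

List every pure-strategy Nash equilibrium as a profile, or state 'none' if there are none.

Nash profiles: (B,P)

(A,P): not NE [P1→B gives 8>4; P2→S gives 9>5]
(A,Q): not NE [P1→B gives 9>4; P2→S gives 9>0]
(A,R): not NE [P2→S gives 9>5]
(A,S): not NE [P1→B gives 9>7]
(B,P): NE
(B,Q): not NE [P2→R gives 9>6]
(B,R): not NE [P1→A gives 10>8]
(B,S): not NE [P2→R gives 9>0]
(C,P): not NE [P1→B gives 8>6; P2→R gives 9>8]
(C,Q): not NE [P1→B gives 9>4; P2→R gives 9>0]
(C,R): not NE [P1→A gives 10>1]
(C,S): not NE [P1→B gives 9>4; P2→R gives 9>5]
(D,P): not NE [P1→B gives 8>7; P2→Q gives 9>8]
(D,Q): not NE [P1→B gives 9>4]
(D,R): not NE [P1→A gives 10>2; P2→Q gives 9>3]
(D,S): not NE [P1→B gives 9>1; P2→Q gives 9>7]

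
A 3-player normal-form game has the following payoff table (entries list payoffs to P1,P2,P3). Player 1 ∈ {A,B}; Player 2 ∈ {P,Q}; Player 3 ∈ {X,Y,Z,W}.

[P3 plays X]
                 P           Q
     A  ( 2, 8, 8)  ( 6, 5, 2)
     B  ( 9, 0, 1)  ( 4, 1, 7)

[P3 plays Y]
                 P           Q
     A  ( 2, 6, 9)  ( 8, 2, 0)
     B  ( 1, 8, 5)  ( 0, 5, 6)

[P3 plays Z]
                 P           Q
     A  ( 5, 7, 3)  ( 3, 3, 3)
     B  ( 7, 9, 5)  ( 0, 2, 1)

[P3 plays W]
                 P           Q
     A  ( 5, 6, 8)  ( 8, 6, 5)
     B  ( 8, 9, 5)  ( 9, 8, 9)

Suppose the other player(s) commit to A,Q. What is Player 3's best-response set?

u_3(X vs A,Q) = 2
u_3(Y vs A,Q) = 0
u_3(Z vs A,Q) = 3
u_3(W vs A,Q) = 5
max payoff 5 at {W}

P3 best: {W}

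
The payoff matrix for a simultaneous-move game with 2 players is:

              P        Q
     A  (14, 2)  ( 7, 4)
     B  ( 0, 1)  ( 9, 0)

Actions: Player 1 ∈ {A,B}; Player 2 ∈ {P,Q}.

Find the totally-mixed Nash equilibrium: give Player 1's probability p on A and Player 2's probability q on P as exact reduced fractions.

P1 indiff ⇒ q·14+(1-q)·7 = q·0+(1-q)·9 ⇒ q(14) = (1-q)(2) ⇒ q = 1/8
P2 indiff ⇒ p·2+(1-p)·1 = p·4+(1-p)·0 ⇒ p(-2) = (1-p)(-1) ⇒ p = 1/3

P1 mixes 1/3 on A; P2 mixes 1/8 on P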